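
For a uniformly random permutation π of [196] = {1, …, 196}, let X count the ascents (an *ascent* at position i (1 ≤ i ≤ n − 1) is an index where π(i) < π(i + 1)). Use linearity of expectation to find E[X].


Write X = Σ X_I over i = 1, …, 195, with X_I the indicator of one ascent.
There are 195 indicators.
For each fixed i, the pair (π(i), π(i+1)) is a uniformly random ordered pair of distinct values from {1, …, 196}; by symmetry P[π(i) < π(i+1)] = 1/2.
By linearity: E[X] = 195 · (1/2) = (196 − 1) · (1/2) = 195/2 ≈ 97.500.

E[X] = 195/2 = 97.500.


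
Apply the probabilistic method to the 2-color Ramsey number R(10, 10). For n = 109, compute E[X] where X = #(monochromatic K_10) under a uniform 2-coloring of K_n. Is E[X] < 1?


E[X] = C(109, 10) · 2^{1 − 45} = 42634215112710 · 2^{−44} = 42634215112710/17592186044416.
As a reduced fraction: E[X] = 21317107556355/8796093022208 ≈ 2.42347.
Is E[X] < 1? NO.
Since E[X] ≥ 1, the first-moment bound is inconclusive at n = 109; it does NOT by itself certify R(10, 10) > 109.

E[X] = 21317107556355/8796093022208 ≈ 2.42347; E[X] ≥ 1; first-moment method inconclusive here.


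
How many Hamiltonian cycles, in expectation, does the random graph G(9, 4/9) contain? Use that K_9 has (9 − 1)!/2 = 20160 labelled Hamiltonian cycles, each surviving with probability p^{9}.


K_9 has (9 − 1)!/2 = 20160 labelled Hamiltonian cycles.
For each such Hamiltonian cycle H, let X_H = 1 if all 9 edges of H are present in G. Then P[X_H = 1] = p^{9} = (4/9)^{9} = 262144/387420489.
By linearity: E[X] = Σ_H E[X_H] = 20160 · p^{9} = 20160 · 262144/387420489 = 587202560/43046721.
Numerically: E[X] ≈ 13.6411.

E[X] = 20160 · (4/9)^{9} = 587202560/43046721 ≈ 13.6411.


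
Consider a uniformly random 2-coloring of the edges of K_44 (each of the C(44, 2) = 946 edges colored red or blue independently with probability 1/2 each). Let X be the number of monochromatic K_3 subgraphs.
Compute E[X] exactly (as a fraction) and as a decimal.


Let X = Σ_S X_S over the C(44, 3) = 13244 subsets S of size 3, where X_S = 1 if the K_3 on S is monochromatic.
For a fixed S, the K_3 on S has C(3, 2) = 3 edges. P[all 3 edges red] = (1/2)^3, and likewise for blue, so P[monochromatic] = 2·(1/2)^3 = 2^{1 − 3} = 1/4.
Summing: E[X] = C(44, 3) · 2^{1 − 3} = 13244 · 1/4 = 3311.
Numerically: E[X] ≈ 3311.000.

E[X] = C(44,3)·2^(1−C(3,2)) = 3311 ≈ 3311.000.


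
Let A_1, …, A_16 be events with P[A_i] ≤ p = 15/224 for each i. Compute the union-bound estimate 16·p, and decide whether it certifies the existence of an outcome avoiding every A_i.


Union bound: P[∪_{i=1}^{16} A_i] ≤ Σ_i P[A_i] ≤ 16·p = 16·(15/224) = 15/14.
Numerically: 15/14 ≈ 1.0714286.
Is 15/14 < 1? NO.
Since the bound 15/14 is ≥ 1, the union bound is uninformative here; it does NOT by itself certify existence.

16·p = 15/14 ≈ 1.0714286; existence NOT certified by the union bound.


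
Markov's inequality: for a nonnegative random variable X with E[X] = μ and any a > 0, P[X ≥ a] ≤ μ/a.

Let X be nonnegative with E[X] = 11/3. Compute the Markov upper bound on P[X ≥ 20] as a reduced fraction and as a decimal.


μ = E[X] = 11/3, a = 20.
Markov: P[X ≥ 20] ≤ μ/a = (11/3)/20 = 11/60.
Numerically: ≈ 0.1833.
(Since a = 20 > μ = 3.6667, the bound 11/60 is < 1 and informative.)

P[X ≥ 20] ≤ 11/60 ≈ 0.1833.


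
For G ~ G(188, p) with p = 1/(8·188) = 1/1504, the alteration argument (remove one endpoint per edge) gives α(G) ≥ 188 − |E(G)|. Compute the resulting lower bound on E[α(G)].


E[|E(G)|] = C(188, 2)·p = 17578 · (1/1504) = 187/16.
E[α(G)] ≥ n − E[|E(G)|] = 188 − 187/16 = 2821/16.
Numerically: ≈ 176.312500.
(This is only a lower bound; the true E[α(G)] may be larger.)

E[α(G)] ≥ 2821/16 ≈ 176.312500.


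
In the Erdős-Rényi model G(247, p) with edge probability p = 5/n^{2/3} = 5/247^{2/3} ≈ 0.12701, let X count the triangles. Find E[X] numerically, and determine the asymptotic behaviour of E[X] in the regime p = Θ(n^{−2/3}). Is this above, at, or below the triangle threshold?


Number of potential triangles: C(247, 3) = 2481115.
Each occurs with probability p³ ≈ (0.12701)³ ≈ 2.0488780e-03.
By linearity: E[X] = C(247, 3)·p³ ≈ 2481115 · 2.0488780e-03 ≈ 5083.50202.
Since α = 2/3 < 1, p = c/n^{2/3} ≫ 1/n is above the triangle threshold p ~ 1/n. Asymptotically E[X] ~ (c³/6)·n^{3(1−α)} = (5³/6)·n^{1} → ∞; triangles are abundant w.h.p.

E[X] ≈ 5083.50202; in regime p = Θ(1/n^{2/3}) E[X] diverges (above the triangle threshold p ~ 1/n).


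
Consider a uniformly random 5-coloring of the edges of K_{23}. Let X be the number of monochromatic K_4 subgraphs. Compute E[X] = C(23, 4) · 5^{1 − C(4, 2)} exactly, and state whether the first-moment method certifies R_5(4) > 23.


E[X] = C(23, 4) · 5^{1 − 6} = 8855 · 5^{−5} = 8855/3125.
As a reduced fraction: E[X] = 1771/625 ≈ 2.8336000.
Is E[X] < 1? NO.
Since E[X] ≥ 1, the first-moment bound is inconclusive at n = 23; it does NOT by itself certify R_5(4) > 23.

E[X] = 1771/625 ≈ 2.8336000; E[X] ≥ 1; first-moment method inconclusive here.


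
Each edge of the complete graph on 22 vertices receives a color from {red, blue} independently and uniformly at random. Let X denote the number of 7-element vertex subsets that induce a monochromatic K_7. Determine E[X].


Let X = Σ_S X_S over the C(22, 7) = 170544 subsets S of size 7, where X_S = 1 if the K_7 on S is monochromatic.
For a fixed S, the K_7 on S has C(7, 2) = 21 edges. P[all 21 edges red] = (1/2)^21, and likewise for blue, so P[monochromatic] = 2·(1/2)^21 = 2^{1 − 21} = 1/1048576.
By linearity of expectation: E[X] = C(22, 7) · 2^{1 − 21} = 170544 · 1/1048576 = 10659/65536.
Numerically: E[X] ≈ 0.1626.

E[X] = C(22,7)·2^(1−C(7,2)) = 10659/65536 ≈ 0.1626.


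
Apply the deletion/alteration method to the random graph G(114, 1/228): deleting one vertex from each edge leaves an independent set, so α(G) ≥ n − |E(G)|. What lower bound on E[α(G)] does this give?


E[|E(G)|] = C(114, 2)·p = 6441 · (1/228) = 113/4.
E[α(G)] ≥ n − E[|E(G)|] = 114 − 113/4 = 343/4.
Numerically: ≈ 85.75000.
(This is only a lower bound; the true E[α(G)] may be larger.)

E[α(G)] ≥ 343/4 ≈ 85.75000.


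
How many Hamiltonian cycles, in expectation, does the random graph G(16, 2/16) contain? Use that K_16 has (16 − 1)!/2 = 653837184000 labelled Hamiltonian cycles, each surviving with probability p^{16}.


K_16 has (16 − 1)!/2 = 653837184000 labelled Hamiltonian cycles.
For each such Hamiltonian cycle H, let X_H = 1 if all 16 edges of H are present in G. Then P[X_H = 1] = p^{16} = (1/8)^{16} = 1/281474976710656.
By linearity of expectation: E[X] = Σ_H E[X_H] = 653837184000 · p^{16} = 653837184000 · 1/281474976710656 = 638512875/274877906944.
Numerically: E[X] ≈ 0.0023229.

E[X] = 653837184000 · (1/8)^{16} = 638512875/274877906944 ≈ 0.0023229.


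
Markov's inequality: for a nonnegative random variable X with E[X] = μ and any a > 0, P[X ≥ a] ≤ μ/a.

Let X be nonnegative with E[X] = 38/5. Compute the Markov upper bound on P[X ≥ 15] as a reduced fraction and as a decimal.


μ = E[X] = 38/5, a = 15.
Markov: P[X ≥ 15] ≤ μ/a = (38/5)/15 = 38/75.
Numerically: ≈ 0.507.
(Since a = 15 > μ = 7.600, the bound 38/75 is < 1 and informative.)

P[X ≥ 15] ≤ 38/75 ≈ 0.507.


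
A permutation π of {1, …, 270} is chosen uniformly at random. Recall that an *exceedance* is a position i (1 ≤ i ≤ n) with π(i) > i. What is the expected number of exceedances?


Write X = Σ_{i=1}^{270} X_i, where X_i = 1_{π(i) > i}.
For each fixed i, π(i) is uniform over {1, …, 270} (marginal of a uniform permutation), so P[π(i) > i] = (n − i)/n. Summing: Σ_{i=1}^{270} (n − i)/n = (0 + 1 + … + 269)/270 = 270(270 − 1)/(2·270) = (270 − 1)/2.
Hence E[X] = Σ_{i=1}^{270} (270 − i)/270 = 269/2 ≈ 134.500000.

E[X] = 269/2 = 134.500000.


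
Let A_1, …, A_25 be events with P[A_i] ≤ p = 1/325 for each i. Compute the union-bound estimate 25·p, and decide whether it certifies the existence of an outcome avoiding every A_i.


Union bound: P[∪_{i=1}^{25} A_i] ≤ Σ_i P[A_i] ≤ 25·p = 25·(1/325) = 1/13.
Numerically: 1/13 ≈ 0.07692.
Is 1/13 < 1? YES.
Since P[∪ A_i] ≤ 1/13 < 1, the complement has P[∩ A_i^c] ≥ 1 − 1/13 = 12/13 > 0, so some outcome avoids every A_i.

25·p = 1/13 ≈ 0.07692; existence CERTIFIED by the union bound.


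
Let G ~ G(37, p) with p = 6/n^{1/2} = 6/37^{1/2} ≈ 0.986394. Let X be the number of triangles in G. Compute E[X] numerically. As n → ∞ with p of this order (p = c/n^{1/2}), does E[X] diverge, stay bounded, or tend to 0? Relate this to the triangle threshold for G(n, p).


Number of potential triangles: C(37, 3) = 7770.
Each occurs with probability p³ ≈ (0.986394)³ ≈ 9.59734629e-01.
By linearity: E[X] = C(37, 3)·p³ ≈ 7770 · 9.59734629e-01 ≈ 7457.138064.
Since α = 1/2 < 1, p = c/n^{1/2} ≫ 1/n is above the triangle threshold p ~ 1/n. Asymptotically E[X] ~ (c³/6)·n^{3(1−α)} = (6³/6)·n^{1.5} → ∞; triangles are abundant w.h.p.

E[X] ≈ 7457.138064; in regime p = Θ(1/n^{1/2}) E[X] diverges (above the triangle threshold p ~ 1/n).


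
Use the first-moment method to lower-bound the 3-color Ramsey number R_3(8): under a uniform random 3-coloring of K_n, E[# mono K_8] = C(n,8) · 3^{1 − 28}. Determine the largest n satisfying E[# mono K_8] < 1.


We need C(n, 8) · 3^{1 − 28} < 1, i.e. C(n, 8) < 3^{28 − 1} = 7625597484987.
Check values of n near the boundary:
  n = 155: C(155, 8) = 6876747915675; 6876747915675 < 7625597484987? YES
  n = 156: C(156, 8) = 7248464019225; 7248464019225 < 7625597484987? YES
  n = 157: C(157, 8) = 7637643295425; 7637643295425 < 7625597484987? NO
  n = 158: C(158, 8) = 8044984271181; 8044984271181 < 7625597484987? NO
  n = 159: C(159, 8) = 8471208603429; 8471208603429 < 7625597484987? NO
The largest n with C(n, 8) < 7625597484987 is n = 156 (where E[X] = 805384891025/847288609443 ≈ 0.95054). Hence R_3(8) > 156, i.e. R_3(8) ≥ 157.

Largest n = 156; hence R_3(8) > 156.


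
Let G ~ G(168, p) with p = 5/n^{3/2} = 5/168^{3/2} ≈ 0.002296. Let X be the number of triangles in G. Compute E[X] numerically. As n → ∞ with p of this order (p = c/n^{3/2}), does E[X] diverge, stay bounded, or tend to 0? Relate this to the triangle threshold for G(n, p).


Number of potential triangles: C(168, 3) = 776216.
Each occurs with probability p³ ≈ (0.002296)³ ≈ 1.210649e-08.
By linearity: E[X] = C(168, 3)·p³ ≈ 776216 · 1.210649e-08 ≈ 0.0094.
Since α = 3/2 > 1, p = c/n^{3/2} = o(1/n) is below the triangle threshold p ~ 1/n. Asymptotically E[X] ~ (c³/6)·n^{3(1−α)} = (5³/6)·n^{-1.5} → 0, so by Markov's inequality G has no triangles w.h.p.

E[X] ≈ 0.0094; in regime p = Θ(1/n^{3/2}) E[X] tends to 0 (below the triangle threshold p ~ 1/n).


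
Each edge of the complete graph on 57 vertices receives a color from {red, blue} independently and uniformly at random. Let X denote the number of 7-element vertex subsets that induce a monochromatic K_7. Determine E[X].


Let X = Σ_S X_S over the C(57, 7) = 264385836 subsets S of size 7, where X_S = 1 if the K_7 on S is monochromatic.
For a fixed S, the K_7 on S has C(7, 2) = 21 edges. P[all 21 edges red] = (1/2)^21, and likewise for blue, so P[monochromatic] = 2·(1/2)^21 = 2^{1 − 21} = 1/1048576.
By linearity: E[X] = C(57, 7) · 2^{1 − 21} = 264385836 · 1/1048576 = 66096459/262144.
Numerically: E[X] ≈ 252.137981.

E[X] = C(57,7)·2^(1−C(7,2)) = 66096459/262144 ≈ 252.137981.


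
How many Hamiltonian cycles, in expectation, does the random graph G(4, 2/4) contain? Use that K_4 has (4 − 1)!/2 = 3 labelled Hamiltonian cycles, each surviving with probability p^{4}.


K_4 has (4 − 1)!/2 = 3 labelled Hamiltonian cycles.
For each such Hamiltonian cycle H, let X_H = 1 if all 4 edges of H are present in G. Then P[X_H = 1] = p^{4} = (1/2)^{4} = 1/16.
By linearity of expectation: E[X] = Σ_H E[X_H] = 3 · p^{4} = 3 · 1/16 = 3/16.
Numerically: E[X] ≈ 0.188.

E[X] = 3 · (1/2)^{4} = 3/16 ≈ 0.188.


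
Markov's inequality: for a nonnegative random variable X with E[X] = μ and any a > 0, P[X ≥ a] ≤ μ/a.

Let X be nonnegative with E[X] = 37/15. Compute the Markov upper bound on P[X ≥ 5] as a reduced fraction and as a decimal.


μ = E[X] = 37/15, a = 5.
Markov: P[X ≥ 5] ≤ μ/a = (37/15)/5 = 37/75.
Numerically: ≈ 0.49333.
(Since a = 5 > μ = 2.46667, the bound 37/75 is < 1 and informative.)

P[X ≥ 5] ≤ 37/75 ≈ 0.49333.


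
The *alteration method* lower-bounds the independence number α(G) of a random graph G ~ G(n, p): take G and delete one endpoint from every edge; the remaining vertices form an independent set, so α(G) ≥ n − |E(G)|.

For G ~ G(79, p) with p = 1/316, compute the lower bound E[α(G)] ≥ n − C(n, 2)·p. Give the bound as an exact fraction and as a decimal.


E[|E(G)|] = C(79, 2)·p = 3081 · (1/316) = 39/4.
E[α(G)] ≥ n − E[|E(G)|] = 79 − 39/4 = 277/4.
Numerically: ≈ 69.2500.
(This is only a lower bound; the true E[α(G)] may be larger.)

E[α(G)] ≥ 277/4 ≈ 69.2500.


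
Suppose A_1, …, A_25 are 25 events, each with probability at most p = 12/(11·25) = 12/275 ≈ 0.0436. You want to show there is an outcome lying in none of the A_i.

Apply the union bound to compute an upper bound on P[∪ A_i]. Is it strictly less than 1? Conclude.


Union bound: P[∪_{i=1}^{25} A_i] ≤ Σ_i P[A_i] ≤ 25·p = 25·(12/275) = 12/11.
Numerically: 12/11 ≈ 1.0909.
Is 12/11 < 1? NO.
Since the bound 12/11 is ≥ 1, the union bound is uninformative here; it does NOT by itself certify existence.

25·p = 12/11 ≈ 1.0909; existence NOT certified by the union bound.


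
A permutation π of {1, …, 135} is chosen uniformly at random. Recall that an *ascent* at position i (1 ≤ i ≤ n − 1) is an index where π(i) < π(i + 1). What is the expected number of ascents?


Write X = Σ X_I over i = 1, …, 134, with X_I the indicator of one ascent.
There are 134 indicators.
For each fixed i, the pair (π(i), π(i+1)) is a uniformly random ordered pair of distinct values from {1, …, 135}; by symmetry P[π(i) < π(i+1)] = 1/2.
By linearity: E[X] = 134 · (1/2) = (135 − 1) · (1/2) = 67 ≈ 67.0000.

E[X] = 67 = 67.0000.


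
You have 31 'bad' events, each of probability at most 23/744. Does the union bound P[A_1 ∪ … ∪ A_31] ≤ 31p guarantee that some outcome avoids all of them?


Union bound: P[∪_{i=1}^{31} A_i] ≤ Σ_i P[A_i] ≤ 31·p = 31·(23/744) = 23/24.
Numerically: 23/24 ≈ 0.9583.
Is 23/24 < 1? YES.
Since P[∪ A_i] ≤ 23/24 < 1, the complement has P[∩ A_i^c] ≥ 1 − 23/24 = 1/24 > 0, so some outcome avoids every A_i.

31·p = 23/24 ≈ 0.9583; existence CERTIFIED by the union bound.


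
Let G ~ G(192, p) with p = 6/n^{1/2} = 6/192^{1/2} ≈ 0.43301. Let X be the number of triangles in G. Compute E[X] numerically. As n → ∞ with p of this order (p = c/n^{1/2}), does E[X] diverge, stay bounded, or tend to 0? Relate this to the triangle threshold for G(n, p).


Number of potential triangles: C(192, 3) = 1161280.
Each occurs with probability p³ ≈ (0.43301)³ ≈ 8.1189882e-02.
By linearity: E[X] = C(192, 3)·p³ ≈ 1161280 · 8.1189882e-02 ≈ 94284.18571.
Since α = 1/2 < 1, p = c/n^{1/2} ≫ 1/n is above the triangle threshold p ~ 1/n. Asymptotically E[X] ~ (c³/6)·n^{3(1−α)} = (6³/6)·n^{1.5} → ∞; triangles are abundant w.h.p.

E[X] ≈ 94284.18571; in regime p = Θ(1/n^{1/2}) E[X] diverges (above the triangle threshold p ~ 1/n).


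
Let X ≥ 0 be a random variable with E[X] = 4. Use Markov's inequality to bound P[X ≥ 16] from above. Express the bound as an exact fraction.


μ = E[X] = 4, a = 16.
Markov: P[X ≥ 16] ≤ μ/a = (4)/16 = 1/4.
Numerically: ≈ 0.25000.
(Since a = 16 > μ = 4.00000, the bound 1/4 is < 1 and informative.)

P[X ≥ 16] ≤ 1/4 ≈ 0.25000.


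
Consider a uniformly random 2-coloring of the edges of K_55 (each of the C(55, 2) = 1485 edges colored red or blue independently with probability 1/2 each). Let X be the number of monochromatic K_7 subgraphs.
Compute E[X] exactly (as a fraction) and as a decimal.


Let X = Σ_S X_S over the C(55, 7) = 202927725 subsets S of size 7, where X_S = 1 if the K_7 on S is monochromatic.
For a fixed S, the K_7 on S has C(7, 2) = 21 edges. P[all 21 edges red] = (1/2)^21, and likewise for blue, so P[monochromatic] = 2·(1/2)^21 = 2^{1 − 21} = 1/1048576.
By linearity: E[X] = C(55, 7) · 2^{1 − 21} = 202927725 · 1/1048576 = 202927725/1048576.
Numerically: E[X] ≈ 193.52696.

E[X] = C(55,7)·2^(1−C(7,2)) = 202927725/1048576 ≈ 193.52696.


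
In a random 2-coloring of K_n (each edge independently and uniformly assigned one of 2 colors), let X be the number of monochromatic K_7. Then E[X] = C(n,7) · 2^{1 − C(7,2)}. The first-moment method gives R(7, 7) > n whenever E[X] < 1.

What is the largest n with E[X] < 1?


We need C(n, 7) · 2^{1 − 21} < 1, i.e. C(n, 7) < 2^{21 − 1} = 1048576.
Check values of n near the boundary:
  n = 23: C(23, 7) = 245157; 245157 < 1048576? YES
  n = 24: C(24, 7) = 346104; 346104 < 1048576? YES
  n = 25: C(25, 7) = 480700; 480700 < 1048576? YES
  n = 26: C(26, 7) = 657800; 657800 < 1048576? YES
  n = 27: C(27, 7) = 888030; 888030 < 1048576? YES
  n = 28: C(28, 7) = 1184040; 1184040 < 1048576? NO
  n = 29: C(29, 7) = 1560780; 1560780 < 1048576? NO
The largest n with C(n, 7) < 1048576 is n = 27 (where E[X] = 444015/524288 ≈ 0.8468914). Hence R(7, 7) > 27, i.e. R(7, 7) ≥ 28.

Largest n = 27; hence R(7, 7) > 27.


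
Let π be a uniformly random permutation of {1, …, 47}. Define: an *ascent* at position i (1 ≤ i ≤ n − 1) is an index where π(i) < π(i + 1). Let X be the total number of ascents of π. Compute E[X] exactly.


Write X = Σ X_I over i = 1, …, 46, with X_I the indicator of one ascent.
There are 46 indicators.
For each fixed i, the pair (π(i), π(i+1)) is a uniformly random ordered pair of distinct values from {1, …, 47}; by symmetry P[π(i) < π(i+1)] = 1/2.
By linearity: E[X] = 46 · (1/2) = (47 − 1) · (1/2) = 23 ≈ 23.000.

E[X] = 23 = 23.000.


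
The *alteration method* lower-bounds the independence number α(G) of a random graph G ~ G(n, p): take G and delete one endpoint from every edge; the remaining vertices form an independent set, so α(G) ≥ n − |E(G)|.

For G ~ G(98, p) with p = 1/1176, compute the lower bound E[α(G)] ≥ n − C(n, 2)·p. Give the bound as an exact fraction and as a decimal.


E[|E(G)|] = C(98, 2)·p = 4753 · (1/1176) = 97/24.
E[α(G)] ≥ n − E[|E(G)|] = 98 − 97/24 = 2255/24.
Numerically: ≈ 93.95833.
(This is only a lower bound; the true E[α(G)] may be larger.)

E[α(G)] ≥ 2255/24 ≈ 93.95833.


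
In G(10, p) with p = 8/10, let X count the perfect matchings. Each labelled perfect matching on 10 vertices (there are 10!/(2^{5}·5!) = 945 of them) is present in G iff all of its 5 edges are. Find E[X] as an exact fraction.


K_10 has 10!/(2^{5}·5!) = 945 labelled perfect matchings.
For each such perfect matching H, let X_H = 1 if all 5 edges of H are present in G. Then P[X_H = 1] = p^{5} = (4/5)^{5} = 1024/3125.
Summing the indicators: E[X] = Σ_H E[X_H] = 945 · p^{5} = 945 · 1024/3125 = 193536/625.
Numerically: E[X] ≈ 309.658.

E[X] = 945 · (4/5)^{5} = 193536/625 ≈ 309.658.


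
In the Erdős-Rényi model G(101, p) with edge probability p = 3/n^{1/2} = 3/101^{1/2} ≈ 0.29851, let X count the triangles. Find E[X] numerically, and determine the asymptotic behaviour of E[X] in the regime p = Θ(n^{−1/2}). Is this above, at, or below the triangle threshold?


Number of potential triangles: C(101, 3) = 166650.
Each occurs with probability p³ ≈ (0.29851)³ ≈ 2.6600004e-02.
By linearity: E[X] = C(101, 3)·p³ ≈ 166650 · 2.6600004e-02 ≈ 4432.89068.
Since α = 1/2 < 1, p = c/n^{1/2} ≫ 1/n is above the triangle threshold p ~ 1/n. Asymptotically E[X] ~ (c³/6)·n^{3(1−α)} = (3³/6)·n^{1.5} → ∞; triangles are abundant w.h.p.

E[X] ≈ 4432.89068; in regime p = Θ(1/n^{1/2}) E[X] diverges (above the triangle threshold p ~ 1/n).


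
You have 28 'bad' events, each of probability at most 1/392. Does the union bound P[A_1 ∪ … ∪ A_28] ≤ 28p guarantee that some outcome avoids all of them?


Union bound: P[∪_{i=1}^{28} A_i] ≤ Σ_i P[A_i] ≤ 28·p = 28·(1/392) = 1/14.
Numerically: 1/14 ≈ 0.071429.
Is 1/14 < 1? YES.
Since P[∪ A_i] ≤ 1/14 < 1, the complement has P[∩ A_i^c] ≥ 1 − 1/14 = 13/14 > 0, so some outcome avoids every A_i.

28·p = 1/14 ≈ 0.071429; existence CERTIFIED by the union bound.


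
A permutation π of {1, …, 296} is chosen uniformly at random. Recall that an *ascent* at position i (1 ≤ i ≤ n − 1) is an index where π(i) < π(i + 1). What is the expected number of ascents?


Write X = Σ X_I over i = 1, …, 295, with X_I the indicator of one ascent.
There are 295 indicators.
For each fixed i, the pair (π(i), π(i+1)) is a uniformly random ordered pair of distinct values from {1, …, 296}; by symmetry P[π(i) < π(i+1)] = 1/2.
By linearity: E[X] = 295 · (1/2) = (296 − 1) · (1/2) = 295/2 ≈ 147.5000.

E[X] = 295/2 = 147.5000.


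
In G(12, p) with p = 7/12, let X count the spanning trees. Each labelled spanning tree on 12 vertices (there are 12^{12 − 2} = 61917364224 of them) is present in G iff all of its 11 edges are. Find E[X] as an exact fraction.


K_12 has 12^{12 − 2} = 61917364224 labelled spanning trees.
For each such spanning tree H, let X_H = 1 if all 11 edges of H are present in G. Then P[X_H = 1] = p^{11} = (7/12)^{11} = 1977326743/743008370688.
Summing the indicators: E[X] = Σ_H E[X_H] = 61917364224 · p^{11} = 61917364224 · 1977326743/743008370688 = 1977326743/12.
Numerically: E[X] ≈ 1.648e+08.

E[X] = 61917364224 · (7/12)^{11} = 1977326743/12 ≈ 1.648e+08.


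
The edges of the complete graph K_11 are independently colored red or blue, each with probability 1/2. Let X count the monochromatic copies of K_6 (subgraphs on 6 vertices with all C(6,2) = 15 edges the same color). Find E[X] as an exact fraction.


Let X = Σ_S X_S over the C(11, 6) = 462 subsets S of size 6, where X_S = 1 if the K_6 on S is monochromatic.
For a fixed S, the K_6 on S has C(6, 2) = 15 edges. P[all 15 edges red] = (1/2)^15, and likewise for blue, so P[monochromatic] = 2·(1/2)^15 = 2^{1 − 15} = 1/16384.
By linearity of expectation: E[X] = C(11, 6) · 2^{1 − 15} = 462 · 1/16384 = 231/8192.
Numerically: E[X] ≈ 0.028.

E[X] = C(11,6)·2^(1−C(6,2)) = 231/8192 ≈ 0.028.


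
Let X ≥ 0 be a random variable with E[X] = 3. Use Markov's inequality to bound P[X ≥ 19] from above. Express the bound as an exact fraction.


μ = E[X] = 3, a = 19.
Markov: P[X ≥ 19] ≤ μ/a = (3)/19 = 3/19.
Numerically: ≈ 0.157895.
(Since a = 19 > μ = 3.000000, the bound 3/19 is < 1 and informative.)

P[X ≥ 19] ≤ 3/19 ≈ 0.157895.


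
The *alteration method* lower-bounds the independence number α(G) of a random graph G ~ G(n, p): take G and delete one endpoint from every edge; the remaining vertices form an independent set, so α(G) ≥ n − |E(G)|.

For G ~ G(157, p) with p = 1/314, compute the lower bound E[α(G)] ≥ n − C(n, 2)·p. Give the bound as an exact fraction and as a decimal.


E[|E(G)|] = C(157, 2)·p = 12246 · (1/314) = 39.
E[α(G)] ≥ n − E[|E(G)|] = 157 − 39 = 118.
Numerically: ≈ 118.00000.
(This is only a lower bound; the true E[α(G)] may be larger.)

E[α(G)] ≥ 118 ≈ 118.00000.


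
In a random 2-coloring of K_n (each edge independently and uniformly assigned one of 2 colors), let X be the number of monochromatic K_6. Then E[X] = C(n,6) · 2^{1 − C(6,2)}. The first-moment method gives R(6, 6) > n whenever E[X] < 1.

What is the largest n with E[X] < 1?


We need C(n, 6) · 2^{1 − 15} < 1, i.e. C(n, 6) < 2^{15 − 1} = 16384.
Check values of n near the boundary:
  n = 15: C(15, 6) = 5005; 5005 < 16384? YES
  n = 16: C(16, 6) = 8008; 8008 < 16384? YES
  n = 17: C(17, 6) = 12376; 12376 < 16384? YES
  n = 18: C(18, 6) = 18564; 18564 < 16384? NO
The largest n with C(n, 6) < 16384 is n = 17 (where E[X] = 1547/2048 ≈ 0.7554). Hence R(6, 6) > 17, i.e. R(6, 6) ≥ 18.

Largest n = 17; hence R(6, 6) > 17.


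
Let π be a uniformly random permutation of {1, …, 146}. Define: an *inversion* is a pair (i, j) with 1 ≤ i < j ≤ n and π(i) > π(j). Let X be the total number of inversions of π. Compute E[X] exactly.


Write X = Σ X_I over the C(146, 2) = 10585 pairs i < j, with X_I the indicator of one inversion.
There are 10585 indicators.
For each fixed pair i < j, the values π(i) and π(j) are two distinct elements of {1, …, 146} in uniformly random order; by symmetry P[π(i) > π(j)] = 1/2.
By linearity: E[X] = 10585 · (1/2) = C(146, 2) · (1/2) = 10585/2 = 10585/2 ≈ 5292.500000.

E[X] = 10585/2 = 5292.500000.


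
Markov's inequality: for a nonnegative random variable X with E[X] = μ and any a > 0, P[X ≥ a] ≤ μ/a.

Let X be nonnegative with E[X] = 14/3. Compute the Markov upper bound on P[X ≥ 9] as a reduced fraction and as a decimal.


μ = E[X] = 14/3, a = 9.
Markov: P[X ≥ 9] ≤ μ/a = (14/3)/9 = 14/27.
Numerically: ≈ 0.519.
(Since a = 9 > μ = 4.667, the bound 14/27 is < 1 and informative.)

P[X ≥ 9] ≤ 14/27 ≈ 0.519.


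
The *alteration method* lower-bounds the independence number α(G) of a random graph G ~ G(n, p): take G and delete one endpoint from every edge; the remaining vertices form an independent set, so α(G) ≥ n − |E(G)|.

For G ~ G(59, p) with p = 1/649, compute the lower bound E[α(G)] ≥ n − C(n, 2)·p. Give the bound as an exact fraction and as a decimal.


E[|E(G)|] = C(59, 2)·p = 1711 · (1/649) = 29/11.
E[α(G)] ≥ n − E[|E(G)|] = 59 − 29/11 = 620/11.
Numerically: ≈ 56.363636.
(This is only a lower bound; the true E[α(G)] may be larger.)

E[α(G)] ≥ 620/11 ≈ 56.363636.


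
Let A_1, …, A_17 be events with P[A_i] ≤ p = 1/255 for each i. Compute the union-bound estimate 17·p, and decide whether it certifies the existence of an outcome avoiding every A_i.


Union bound: P[∪_{i=1}^{17} A_i] ≤ Σ_i P[A_i] ≤ 17·p = 17·(1/255) = 1/15.
Numerically: 1/15 ≈ 0.0667.
Is 1/15 < 1? YES.
Since P[∪ A_i] ≤ 1/15 < 1, the complement has P[∩ A_i^c] ≥ 1 − 1/15 = 14/15 > 0, so some outcome avoids every A_i.

17·p = 1/15 ≈ 0.0667; existence CERTIFIED by the union bound.


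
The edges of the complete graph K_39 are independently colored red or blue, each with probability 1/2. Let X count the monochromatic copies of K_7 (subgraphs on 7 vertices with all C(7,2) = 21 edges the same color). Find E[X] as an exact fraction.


Let X = Σ_S X_S over the C(39, 7) = 15380937 subsets S of size 7, where X_S = 1 if the K_7 on S is monochromatic.
For a fixed S, the K_7 on S has C(7, 2) = 21 edges. P[all 21 edges red] = (1/2)^21, and likewise for blue, so P[monochromatic] = 2·(1/2)^21 = 2^{1 − 21} = 1/1048576.
Summing: E[X] = C(39, 7) · 2^{1 − 21} = 15380937 · 1/1048576 = 15380937/1048576.
Numerically: E[X] ≈ 14.66840.

E[X] = C(39,7)·2^(1−C(7,2)) = 15380937/1048576 ≈ 14.66840.


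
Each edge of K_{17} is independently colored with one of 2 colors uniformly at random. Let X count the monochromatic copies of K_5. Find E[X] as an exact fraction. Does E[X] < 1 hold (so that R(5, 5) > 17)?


E[X] = C(17, 5) · 2^{1 − 10} = 6188 · 2^{−9} = 6188/512.
As a reduced fraction: E[X] = 1547/128 ≈ 12.0859.
Is E[X] < 1? NO.
Since E[X] ≥ 1, the first-moment bound is inconclusive at n = 17; it does NOT by itself certify R(5, 5) > 17.

E[X] = 1547/128 ≈ 12.0859; E[X] ≥ 1; first-moment method inconclusive here.


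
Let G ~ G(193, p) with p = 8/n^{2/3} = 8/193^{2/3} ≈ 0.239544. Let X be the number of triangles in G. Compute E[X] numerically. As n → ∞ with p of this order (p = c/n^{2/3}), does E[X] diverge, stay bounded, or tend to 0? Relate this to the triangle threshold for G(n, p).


Number of potential triangles: C(193, 3) = 1179616.
Each occurs with probability p³ ≈ (0.239544)³ ≈ 1.37453354e-02.
By linearity: E[X] = C(193, 3)·p³ ≈ 1179616 · 1.37453354e-02 ≈ 16214.217617.
Since α = 2/3 < 1, p = c/n^{2/3} ≫ 1/n is above the triangle threshold p ~ 1/n. Asymptotically E[X] ~ (c³/6)·n^{3(1−α)} = (8³/6)·n^{1} → ∞; triangles are abundant w.h.p.

E[X] ≈ 16214.217617; in regime p = Θ(1/n^{2/3}) E[X] diverges (above the triangle threshold p ~ 1/n).


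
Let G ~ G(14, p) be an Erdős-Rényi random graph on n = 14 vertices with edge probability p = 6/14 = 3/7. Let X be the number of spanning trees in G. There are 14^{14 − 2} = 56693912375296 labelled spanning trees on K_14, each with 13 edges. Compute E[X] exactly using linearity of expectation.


K_14 has 14^{14 − 2} = 56693912375296 labelled spanning trees.
For each such spanning tree H, let X_H = 1 if all 13 edges of H are present in G. Then P[X_H = 1] = p^{13} = (3/7)^{13} = 1594323/96889010407.
By linearity: E[X] = Σ_H E[X_H] = 56693912375296 · p^{13} = 56693912375296 · 1594323/96889010407 = 6530347008/7.
Numerically: E[X] ≈ 9.33e+08.

E[X] = 56693912375296 · (3/7)^{13} = 6530347008/7 ≈ 9.33e+08.


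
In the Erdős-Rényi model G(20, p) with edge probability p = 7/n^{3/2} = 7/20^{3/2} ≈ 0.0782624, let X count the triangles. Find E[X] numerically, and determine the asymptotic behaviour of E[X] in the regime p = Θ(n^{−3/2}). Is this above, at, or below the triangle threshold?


Number of potential triangles: C(20, 3) = 1140.
Each occurs with probability p³ ≈ (0.0782624)³ ≈ 4.79357073e-04.
By linearity: E[X] = C(20, 3)·p³ ≈ 1140 · 4.79357073e-04 ≈ 0.546467.
Since α = 3/2 > 1, p = c/n^{3/2} = o(1/n) is below the triangle threshold p ~ 1/n. Asymptotically E[X] ~ (c³/6)·n^{3(1−α)} = (7³/6)·n^{-1.5} → 0, so by Markov's inequality G has no triangles w.h.p.

E[X] ≈ 0.546467; in regime p = Θ(1/n^{3/2}) E[X] tends to 0 (below the triangle threshold p ~ 1/n).


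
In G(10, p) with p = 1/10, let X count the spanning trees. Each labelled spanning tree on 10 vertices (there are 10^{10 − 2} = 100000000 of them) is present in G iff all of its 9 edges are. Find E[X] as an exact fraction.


K_10 has 10^{10 − 2} = 100000000 labelled spanning trees.
For each such spanning tree H, let X_H = 1 if all 9 edges of H are present in G. Then P[X_H = 1] = p^{9} = (1/10)^{9} = 1/1000000000.
Summing the indicators: E[X] = Σ_H E[X_H] = 100000000 · p^{9} = 100000000 · 1/1000000000 = 1/10.
Numerically: E[X] ≈ 0.1.

E[X] = 100000000 · (1/10)^{9} = 1/10 ≈ 0.1.


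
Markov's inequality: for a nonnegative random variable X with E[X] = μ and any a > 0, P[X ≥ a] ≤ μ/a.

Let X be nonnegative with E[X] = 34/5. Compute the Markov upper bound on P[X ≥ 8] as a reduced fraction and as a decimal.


μ = E[X] = 34/5, a = 8.
Markov: P[X ≥ 8] ≤ μ/a = (34/5)/8 = 17/20.
Numerically: ≈ 0.85000.
(Since a = 8 > μ = 6.80000, the bound 17/20 is < 1 and informative.)

P[X ≥ 8] ≤ 17/20 ≈ 0.85000.


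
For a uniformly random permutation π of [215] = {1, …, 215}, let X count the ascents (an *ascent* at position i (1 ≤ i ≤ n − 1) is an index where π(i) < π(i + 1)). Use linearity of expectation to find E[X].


Write X = Σ X_I over i = 1, …, 214, with X_I the indicator of one ascent.
There are 214 indicators.
For each fixed i, the pair (π(i), π(i+1)) is a uniformly random ordered pair of distinct values from {1, …, 215}; by symmetry P[π(i) < π(i+1)] = 1/2.
By linearity: E[X] = 214 · (1/2) = (215 − 1) · (1/2) = 107 ≈ 107.000.

E[X] = 107 = 107.000.


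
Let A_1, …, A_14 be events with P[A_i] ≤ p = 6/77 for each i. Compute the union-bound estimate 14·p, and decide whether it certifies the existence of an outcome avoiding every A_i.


Union bound: P[∪_{i=1}^{14} A_i] ≤ Σ_i P[A_i] ≤ 14·p = 14·(6/77) = 12/11.
Numerically: 12/11 ≈ 1.0909091.
Is 12/11 < 1? NO.
Since the bound 12/11 is ≥ 1, the union bound is uninformative here; it does NOT by itself certify existence.

14·p = 12/11 ≈ 1.0909091; existence NOT certified by the union bound.


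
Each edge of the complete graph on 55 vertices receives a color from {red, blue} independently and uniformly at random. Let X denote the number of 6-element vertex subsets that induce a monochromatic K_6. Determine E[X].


Let X = Σ_S X_S over the C(55, 6) = 28989675 subsets S of size 6, where X_S = 1 if the K_6 on S is monochromatic.
For a fixed S, the K_6 on S has C(6, 2) = 15 edges. P[all 15 edges red] = (1/2)^15, and likewise for blue, so P[monochromatic] = 2·(1/2)^15 = 2^{1 − 15} = 1/16384.
By linearity of expectation: E[X] = C(55, 6) · 2^{1 − 15} = 28989675 · 1/16384 = 28989675/16384.
Numerically: E[X] ≈ 1769.389.

E[X] = C(55,6)·2^(1−C(6,2)) = 28989675/16384 ≈ 1769.389.


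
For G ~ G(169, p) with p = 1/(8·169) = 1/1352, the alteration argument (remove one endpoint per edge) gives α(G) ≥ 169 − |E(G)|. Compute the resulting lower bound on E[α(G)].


E[|E(G)|] = C(169, 2)·p = 14196 · (1/1352) = 21/2.
E[α(G)] ≥ n − E[|E(G)|] = 169 − 21/2 = 317/2.
Numerically: ≈ 158.500000.
(This is only a lower bound; the true E[α(G)] may be larger.)

E[α(G)] ≥ 317/2 ≈ 158.500000.


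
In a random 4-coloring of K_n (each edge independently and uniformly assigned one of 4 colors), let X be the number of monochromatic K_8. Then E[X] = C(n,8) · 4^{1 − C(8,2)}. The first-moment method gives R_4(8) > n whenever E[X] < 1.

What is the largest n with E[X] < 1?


We need C(n, 8) · 4^{1 − 28} < 1, i.e. C(n, 8) < 4^{28 − 1} = 18014398509481984.
Check values of n near the boundary:
  n = 402: C(402, 8) = 15770615726749950; 15770615726749950 < 18014398509481984? YES
  n = 403: C(403, 8) = 16090020602228430; 16090020602228430 < 18014398509481984? YES
  n = 404: C(404, 8) = 16415071523485570; 16415071523485570 < 18014398509481984? YES
  n = 405: C(405, 8) = 16745853821188050; 16745853821188050 < 18014398509481984? YES
  n = 406: C(406, 8) = 17082453897995850; 17082453897995850 < 18014398509481984? YES
  n = 407: C(407, 8) = 17424959239309050; 17424959239309050 < 18014398509481984? YES
  n = 408: C(408, 8) = 17773458424095231; 17773458424095231 < 18014398509481984? YES
  n = 409: C(409, 8) = 18128041135797879; 18128041135797879 < 18014398509481984? NO
  n = 410: C(410, 8) = 18488798173326195; 18488798173326195 < 18014398509481984? NO
The largest n with C(n, 8) < 18014398509481984 is n = 408 (where E[X] = 17773458424095231/18014398509481984 ≈ 0.9866251). Hence R_4(8) > 408, i.e. R_4(8) ≥ 409.

Largest n = 408; hence R_4(8) > 408.


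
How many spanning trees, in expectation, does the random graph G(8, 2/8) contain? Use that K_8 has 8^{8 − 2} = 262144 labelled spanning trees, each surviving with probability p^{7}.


K_8 has 8^{8 − 2} = 262144 labelled spanning trees.
For each such spanning tree H, let X_H = 1 if all 7 edges of H are present in G. Then P[X_H = 1] = p^{7} = (1/4)^{7} = 1/16384.
Summing the indicators: E[X] = Σ_H E[X_H] = 262144 · p^{7} = 262144 · 1/16384 = 16.
Numerically: E[X] ≈ 16.

E[X] = 262144 · (1/4)^{7} = 16 ≈ 16.


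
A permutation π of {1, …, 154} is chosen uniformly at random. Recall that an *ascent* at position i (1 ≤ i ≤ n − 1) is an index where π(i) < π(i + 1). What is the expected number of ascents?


Write X = Σ X_I over i = 1, …, 153, with X_I the indicator of one ascent.
There are 153 indicators.
For each fixed i, the pair (π(i), π(i+1)) is a uniformly random ordered pair of distinct values from {1, …, 154}; by symmetry P[π(i) < π(i+1)] = 1/2.
By linearity: E[X] = 153 · (1/2) = (154 − 1) · (1/2) = 153/2 ≈ 76.5000.

E[X] = 153/2 = 76.5000.


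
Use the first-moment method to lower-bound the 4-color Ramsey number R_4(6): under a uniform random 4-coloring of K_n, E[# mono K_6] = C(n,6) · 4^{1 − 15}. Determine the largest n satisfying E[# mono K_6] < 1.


We need C(n, 6) · 4^{1 − 15} < 1, i.e. C(n, 6) < 4^{15 − 1} = 268435456.
Check values of n near the boundary:
  n = 73: C(73, 6) = 170230452; 170230452 < 268435456? YES
  n = 74: C(74, 6) = 185250786; 185250786 < 268435456? YES
  n = 75: C(75, 6) = 201359550; 201359550 < 268435456? YES
  n = 76: C(76, 6) = 218618940; 218618940 < 268435456? YES
  n = 77: C(77, 6) = 237093780; 237093780 < 268435456? YES
  n = 78: C(78, 6) = 256851595; 256851595 < 268435456? YES
  n = 79: C(79, 6) = 277962685; 277962685 < 268435456? NO
  n = 80: C(80, 6) = 300500200; 300500200 < 268435456? NO
  n = 81: C(81, 6) = 324540216; 324540216 < 268435456? NO
The largest n with C(n, 6) < 268435456 is n = 78 (where E[X] = 256851595/268435456 ≈ 0.957). Hence R_4(6) > 78, i.e. R_4(6) ≥ 79.

Largest n = 78; hence R_4(6) > 78.


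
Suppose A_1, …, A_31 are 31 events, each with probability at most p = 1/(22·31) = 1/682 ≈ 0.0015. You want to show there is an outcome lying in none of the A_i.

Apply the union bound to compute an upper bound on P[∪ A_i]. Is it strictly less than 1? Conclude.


Union bound: P[∪_{i=1}^{31} A_i] ≤ Σ_i P[A_i] ≤ 31·p = 31·(1/682) = 1/22.
Numerically: 1/22 ≈ 0.0455.
Is 1/22 < 1? YES.
Since P[∪ A_i] ≤ 1/22 < 1, the complement has P[∩ A_i^c] ≥ 1 − 1/22 = 21/22 > 0, so some outcome avoids every A_i.

31·p = 1/22 ≈ 0.0455; existence CERTIFIED by the union bound.


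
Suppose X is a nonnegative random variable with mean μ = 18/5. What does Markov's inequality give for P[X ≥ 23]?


μ = E[X] = 18/5, a = 23.
Markov: P[X ≥ 23] ≤ μ/a = (18/5)/23 = 18/115.
Numerically: ≈ 0.15652.
(Since a = 23 > μ = 3.60000, the bound 18/115 is < 1 and informative.)

P[X ≥ 23] ≤ 18/115 ≈ 0.15652.


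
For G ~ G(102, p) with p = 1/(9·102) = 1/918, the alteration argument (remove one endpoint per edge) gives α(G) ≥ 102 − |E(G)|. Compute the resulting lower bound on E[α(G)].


E[|E(G)|] = C(102, 2)·p = 5151 · (1/918) = 101/18.
E[α(G)] ≥ n − E[|E(G)|] = 102 − 101/18 = 1735/18.
Numerically: ≈ 96.3889.
(This is only a lower bound; the true E[α(G)] may be larger.)

E[α(G)] ≥ 1735/18 ≈ 96.3889.


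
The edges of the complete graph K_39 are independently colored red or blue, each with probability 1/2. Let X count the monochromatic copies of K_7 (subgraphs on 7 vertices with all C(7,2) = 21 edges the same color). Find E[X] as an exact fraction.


Let X = Σ_S X_S over the C(39, 7) = 15380937 subsets S of size 7, where X_S = 1 if the K_7 on S is monochromatic.
For a fixed S, the K_7 on S has C(7, 2) = 21 edges. P[all 21 edges red] = (1/2)^21, and likewise for blue, so P[monochromatic] = 2·(1/2)^21 = 2^{1 − 21} = 1/1048576.
Summing: E[X] = C(39, 7) · 2^{1 − 21} = 15380937 · 1/1048576 = 15380937/1048576.
Numerically: E[X] ≈ 14.66840.

E[X] = C(39,7)·2^(1−C(7,2)) = 15380937/1048576 ≈ 14.66840.


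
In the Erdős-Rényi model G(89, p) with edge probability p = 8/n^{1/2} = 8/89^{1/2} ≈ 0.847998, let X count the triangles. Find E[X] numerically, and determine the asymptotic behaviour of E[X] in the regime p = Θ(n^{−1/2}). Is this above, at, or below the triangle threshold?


Number of potential triangles: C(89, 3) = 113564.
Each occurs with probability p³ ≈ (0.847998)³ ≈ 6.09796533e-01.
By linearity: E[X] = C(89, 3)·p³ ≈ 113564 · 6.09796533e-01 ≈ 69250.933498.
Since α = 1/2 < 1, p = c/n^{1/2} ≫ 1/n is above the triangle threshold p ~ 1/n. Asymptotically E[X] ~ (c³/6)·n^{3(1−α)} = (8³/6)·n^{1.5} → ∞; triangles are abundant w.h.p.

E[X] ≈ 69250.933498; in regime p = Θ(1/n^{1/2}) E[X] diverges (above the triangle threshold p ~ 1/n).


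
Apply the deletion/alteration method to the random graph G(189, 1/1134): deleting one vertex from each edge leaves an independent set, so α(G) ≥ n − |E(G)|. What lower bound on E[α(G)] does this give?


E[|E(G)|] = C(189, 2)·p = 17766 · (1/1134) = 47/3.
E[α(G)] ≥ n − E[|E(G)|] = 189 − 47/3 = 520/3.
Numerically: ≈ 173.33333.
(This is only a lower bound; the true E[α(G)] may be larger.)

E[α(G)] ≥ 520/3 ≈ 173.33333.
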